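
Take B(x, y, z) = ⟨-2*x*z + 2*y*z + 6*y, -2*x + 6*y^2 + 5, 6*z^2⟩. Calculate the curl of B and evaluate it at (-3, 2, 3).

(0, 10, -14)

(∇×B)₁ = ∂B₃/∂y − ∂B₂/∂z = 0
(∇×B)₂ = ∂B₁/∂z − ∂B₃/∂x = -2*x + 2*y
(∇×B)₃ = ∂B₂/∂x − ∂B₁/∂y = -2*z - 8
∇×B = (0, -2*x + 2*y, -2*z - 8)
At (-3, 2, 3): (0, 10, -14).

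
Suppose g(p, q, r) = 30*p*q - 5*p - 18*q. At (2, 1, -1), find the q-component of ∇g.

42

(∇g)_2 = ∂g/∂q = 30*p - 18
At (2, 1, -1): 42.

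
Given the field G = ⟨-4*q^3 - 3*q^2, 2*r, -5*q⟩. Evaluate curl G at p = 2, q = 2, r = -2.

(-7, 0, 60)

(∇×G)₁ = ∂G₃/∂q − ∂G₂/∂r = -7
(∇×G)₂ = ∂G₁/∂r − ∂G₃/∂p = 0
(∇×G)₃ = ∂G₂/∂p − ∂G₁/∂q = 12*q^2 + 6*q
∇×G = (-7, 0, 12*q^2 + 6*q)
At (2, 2, -2): (-7, 0, 60).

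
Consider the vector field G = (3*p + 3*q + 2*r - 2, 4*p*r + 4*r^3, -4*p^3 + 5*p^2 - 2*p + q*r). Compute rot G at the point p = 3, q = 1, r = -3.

(-123, 82, -15)

(∇×G)₁ = ∂G₃/∂q − ∂G₂/∂r = -4*p - 12*r^2 + r
(∇×G)₂ = ∂G₁/∂r − ∂G₃/∂p = 12*p^2 - 10*p + 4
(∇×G)₃ = ∂G₂/∂p − ∂G₁/∂q = 4*r - 3
∇×G = (-4*p - 12*r^2 + r, 12*p^2 - 10*p + 4, 4*r - 3)
At (3, 1, -3): (-123, 82, -15).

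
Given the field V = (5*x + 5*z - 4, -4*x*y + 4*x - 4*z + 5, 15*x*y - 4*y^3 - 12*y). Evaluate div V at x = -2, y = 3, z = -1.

13

∂V₁/∂x = 5
∂V₂/∂y = -4*x
∂V₃/∂z = 0
∇·V = -4*x + 5
At (-2, 3, -1): 13.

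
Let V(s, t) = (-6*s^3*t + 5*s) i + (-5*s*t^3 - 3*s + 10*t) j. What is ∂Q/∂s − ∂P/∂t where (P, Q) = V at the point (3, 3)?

24

∂V₂/∂s = -5*t^3 - 3
∂V₁/∂t = -6*s^3
Scalar curl = 6*s^3 - 5*t^3 - 3
At (3, 3): 24.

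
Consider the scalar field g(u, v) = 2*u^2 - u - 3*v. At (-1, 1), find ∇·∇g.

4

∂²g/∂u² = 4
∂²g/∂v² = 0
∇²g = 4
At (-1, 1): 4.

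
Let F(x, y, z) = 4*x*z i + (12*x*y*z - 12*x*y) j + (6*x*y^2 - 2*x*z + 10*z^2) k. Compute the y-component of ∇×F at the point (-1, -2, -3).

-34

(∇×F)_2 = ∂F₁/∂z − ∂F₃/∂x
= 4*x − (6*y^2 - 2*z)
= 4*x - 6*y^2 + 2*z
At (-1, -2, -3): -34.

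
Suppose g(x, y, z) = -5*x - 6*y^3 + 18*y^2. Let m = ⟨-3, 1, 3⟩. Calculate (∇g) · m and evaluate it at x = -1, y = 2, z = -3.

15

∂g/∂x = -5
∂g/∂y = -18*y^2 + 36*y
∂g/∂z = 0
∇g at (-1, 2, -3) = (-5, 0, 0)
∇g · m = (-5)(-3) + (0)(1) + (0)(3) = 15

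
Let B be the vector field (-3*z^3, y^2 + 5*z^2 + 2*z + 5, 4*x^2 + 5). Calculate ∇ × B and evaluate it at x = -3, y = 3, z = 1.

(-12, 15, 0)

(∇×B)₁ = ∂B₃/∂y − ∂B₂/∂z = -10*z - 2
(∇×B)₂ = ∂B₁/∂z − ∂B₃/∂x = -8*x - 9*z^2
(∇×B)₃ = ∂B₂/∂x − ∂B₁/∂y = 0
∇×B = (-10*z - 2, -8*x - 9*z^2, 0)
At (-3, 3, 1): (-12, 15, 0).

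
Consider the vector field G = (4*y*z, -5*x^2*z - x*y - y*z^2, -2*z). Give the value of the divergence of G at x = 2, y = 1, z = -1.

-5

∂G₁/∂x = 0
∂G₂/∂y = -x - z^2
∂G₃/∂z = -2
∇·G = -x - z^2 - 2
At (2, 1, -1): -5.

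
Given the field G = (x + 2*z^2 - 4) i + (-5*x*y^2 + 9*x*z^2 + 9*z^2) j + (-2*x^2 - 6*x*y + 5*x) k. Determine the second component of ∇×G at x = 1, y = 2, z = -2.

(∇×G)_2 = ∂G₁/∂z − ∂G₃/∂x
= 4*z − (-4*x - 6*y + 5)
= 4*x + 6*y + 4*z - 5
At (1, 2, -2): 3.

3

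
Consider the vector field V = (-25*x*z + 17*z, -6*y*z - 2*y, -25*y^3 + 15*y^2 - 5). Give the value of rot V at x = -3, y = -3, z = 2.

(-783, 92, 0)

(∇×V)₁ = ∂V₃/∂y − ∂V₂/∂z = -75*y^2 + 36*y
(∇×V)₂ = ∂V₁/∂z − ∂V₃/∂x = -25*x + 17
(∇×V)₃ = ∂V₂/∂x − ∂V₁/∂y = 0
∇×V = (-75*y^2 + 36*y, -25*x + 17, 0)
At (-3, -3, 2): (-783, 92, 0).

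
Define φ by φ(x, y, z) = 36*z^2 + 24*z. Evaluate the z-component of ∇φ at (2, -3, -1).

(∇φ)_3 = ∂φ/∂z = 72*z + 24
At (2, -3, -1): -48.

-48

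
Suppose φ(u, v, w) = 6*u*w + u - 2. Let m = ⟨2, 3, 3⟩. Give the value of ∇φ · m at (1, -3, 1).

∂φ/∂u = 6*w + 1
∂φ/∂v = 0
∂φ/∂w = 6*u
∇φ at (1, -3, 1) = (7, 0, 6)
∇φ · m = (7)(2) + (0)(3) + (6)(3) = 32

32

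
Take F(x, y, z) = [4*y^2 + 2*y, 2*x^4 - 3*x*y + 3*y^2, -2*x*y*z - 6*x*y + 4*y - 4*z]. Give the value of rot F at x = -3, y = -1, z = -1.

(∇×F)₁ = ∂F₃/∂y − ∂F₂/∂z = -2*x*z - 6*x + 4
(∇×F)₂ = ∂F₁/∂z − ∂F₃/∂x = 2*y*z + 6*y
(∇×F)₃ = ∂F₂/∂x − ∂F₁/∂y = 8*x^3 - 11*y - 2
∇×F = (-2*x*z - 6*x + 4, 2*y*z + 6*y, 8*x^3 - 11*y - 2)
At (-3, -1, -1): (16, -4, -207).

(16, -4, -207)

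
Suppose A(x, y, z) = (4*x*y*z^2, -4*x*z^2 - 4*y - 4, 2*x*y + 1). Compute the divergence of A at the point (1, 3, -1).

∂A₁/∂x = 4*y*z^2
∂A₂/∂y = -4
∂A₃/∂z = 0
∇·A = 4*y*z^2 - 4
At (1, 3, -1): 8.

8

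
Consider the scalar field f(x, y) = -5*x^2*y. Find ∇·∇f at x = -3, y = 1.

-10

∂²f/∂x² = -10*y
∂²f/∂y² = 0
∇²f = -10*y
At (-3, 1): -10.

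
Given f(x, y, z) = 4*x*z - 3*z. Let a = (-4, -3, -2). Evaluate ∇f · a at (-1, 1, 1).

∂f/∂x = 4*z
∂f/∂y = 0
∂f/∂z = 4*x - 3
∇f at (-1, 1, 1) = (4, 0, -7)
∇f · a = (4)(-4) + (0)(-3) + (-7)(-2) = -2

-2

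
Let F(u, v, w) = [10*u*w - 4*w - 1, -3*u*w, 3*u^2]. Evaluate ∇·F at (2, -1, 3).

30

∂F₁/∂u = 10*w
∂F₂/∂v = 0
∂F₃/∂w = 0
∇·F = 10*w
At (2, -1, 3): 30.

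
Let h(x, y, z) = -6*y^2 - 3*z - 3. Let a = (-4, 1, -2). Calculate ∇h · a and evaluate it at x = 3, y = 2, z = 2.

-18

∂h/∂x = 0
∂h/∂y = -12*y
∂h/∂z = -3
∇h at (3, 2, 2) = (0, -24, -3)
∇h · a = (0)(-4) + (-24)(1) + (-3)(-2) = -18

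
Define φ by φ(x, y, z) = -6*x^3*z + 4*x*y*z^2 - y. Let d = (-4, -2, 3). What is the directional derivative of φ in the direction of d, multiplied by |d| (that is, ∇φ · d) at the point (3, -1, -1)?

∂φ/∂x = -18*x^2*z + 4*y*z^2
∂φ/∂y = 4*x*z^2 - 1
∂φ/∂z = -6*x^3 + 8*x*y*z
∇φ at (3, -1, -1) = (158, 11, -138)
∇φ · d = (158)(-4) + (11)(-2) + (-138)(3) = -1068

-1068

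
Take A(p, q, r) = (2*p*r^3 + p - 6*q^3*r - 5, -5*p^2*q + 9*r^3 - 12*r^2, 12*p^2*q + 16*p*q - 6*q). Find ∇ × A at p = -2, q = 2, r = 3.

(∇×A)₁ = ∂A₃/∂q − ∂A₂/∂r = 12*p^2 + 16*p - 27*r^2 + 24*r - 6
(∇×A)₂ = ∂A₁/∂r − ∂A₃/∂p = -24*p*q + 6*p*r^2 - 6*q^3 - 16*q
(∇×A)₃ = ∂A₂/∂p − ∂A₁/∂q = -10*p*q + 18*q^2*r
∇×A = (12*p^2 + 16*p - 27*r^2 + 24*r - 6, -24*p*q + 6*p*r^2 - 6*q^3 - 16*q, -10*p*q + 18*q^2*r)
At (-2, 2, 3): (-161, -92, 256).

(-161, -92, 256)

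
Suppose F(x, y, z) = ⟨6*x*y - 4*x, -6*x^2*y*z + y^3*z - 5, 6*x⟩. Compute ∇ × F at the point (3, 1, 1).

(∇×F)₁ = ∂F₃/∂y − ∂F₂/∂z = 6*x^2*y - y^3
(∇×F)₂ = ∂F₁/∂z − ∂F₃/∂x = -6
(∇×F)₃ = ∂F₂/∂x − ∂F₁/∂y = -12*x*y*z - 6*x
∇×F = (6*x^2*y - y^3, -6, -12*x*y*z - 6*x)
At (3, 1, 1): (53, -6, -54).

(53, -6, -54)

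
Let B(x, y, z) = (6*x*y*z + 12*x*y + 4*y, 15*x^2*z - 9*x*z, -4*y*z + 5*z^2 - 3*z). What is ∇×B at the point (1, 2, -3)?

(6, 12, -61)

(∇×B)₁ = ∂B₃/∂y − ∂B₂/∂z = -15*x^2 + 9*x - 4*z
(∇×B)₂ = ∂B₁/∂z − ∂B₃/∂x = 6*x*y
(∇×B)₃ = ∂B₂/∂x − ∂B₁/∂y = 24*x*z - 12*x - 9*z - 4
∇×B = (-15*x^2 + 9*x - 4*z, 6*x*y, 24*x*z - 12*x - 9*z - 4)
At (1, 2, -3): (6, 12, -61).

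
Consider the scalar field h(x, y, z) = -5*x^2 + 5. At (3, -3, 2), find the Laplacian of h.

-10

∂²h/∂x² = -10
∂²h/∂y² = 0
∂²h/∂z² = 0
∇²h = -10
At (3, -3, 2): -10.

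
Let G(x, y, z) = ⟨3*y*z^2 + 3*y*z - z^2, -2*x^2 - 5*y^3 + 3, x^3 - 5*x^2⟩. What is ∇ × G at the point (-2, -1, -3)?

(∇×G)₁ = ∂G₃/∂y − ∂G₂/∂z = 0
(∇×G)₂ = ∂G₁/∂z − ∂G₃/∂x = -3*x^2 + 10*x + 6*y*z + 3*y - 2*z
(∇×G)₃ = ∂G₂/∂x − ∂G₁/∂y = -4*x - 3*z^2 - 3*z
∇×G = (0, -3*x^2 + 10*x + 6*y*z + 3*y - 2*z, -4*x - 3*z^2 - 3*z)
At (-2, -1, -3): (0, -11, -10).

(0, -11, -10)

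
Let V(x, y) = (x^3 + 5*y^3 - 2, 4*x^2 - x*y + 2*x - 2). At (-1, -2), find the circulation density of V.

∂V₂/∂x = 8*x - y + 2
∂V₁/∂y = 15*y^2
Scalar curl = 8*x - 15*y^2 - y + 2
At (-1, -2): -64.

-64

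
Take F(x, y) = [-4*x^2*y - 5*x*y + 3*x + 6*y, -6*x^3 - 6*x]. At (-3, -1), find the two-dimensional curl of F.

∂F₂/∂x = -18*x^2 - 6
∂F₁/∂y = -4*x^2 - 5*x + 6
Scalar curl = -14*x^2 + 5*x - 12
At (-3, -1): -153.

-153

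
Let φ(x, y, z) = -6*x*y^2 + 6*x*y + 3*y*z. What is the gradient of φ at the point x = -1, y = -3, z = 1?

∂φ/∂x = -6*y^2 + 6*y
∂φ/∂y = -12*x*y + 6*x + 3*z
∂φ/∂z = 3*y
∇φ = (-6*y^2 + 6*y, -12*x*y + 6*x + 3*z, 3*y)
At (-1, -3, 1): (-72, -39, -9).

(-72, -39, -9)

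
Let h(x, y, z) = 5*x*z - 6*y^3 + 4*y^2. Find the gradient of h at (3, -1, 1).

(5, -26, 15)

∂h/∂x = 5*z
∂h/∂y = -18*y^2 + 8*y
∂h/∂z = 5*x
∇h = (5*z, -18*y^2 + 8*y, 5*x)
At (3, -1, 1): (5, -26, 15).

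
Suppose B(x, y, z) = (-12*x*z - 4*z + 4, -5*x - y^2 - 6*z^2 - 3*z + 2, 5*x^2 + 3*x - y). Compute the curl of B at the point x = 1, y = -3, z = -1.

(∇×B)₁ = ∂B₃/∂y − ∂B₂/∂z = 12*z + 2
(∇×B)₂ = ∂B₁/∂z − ∂B₃/∂x = -22*x - 7
(∇×B)₃ = ∂B₂/∂x − ∂B₁/∂y = -5
∇×B = (12*z + 2, -22*x - 7, -5)
At (1, -3, -1): (-10, -29, -5).

(-10, -29, -5)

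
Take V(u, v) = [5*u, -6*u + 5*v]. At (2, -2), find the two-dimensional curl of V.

-6

∂V₂/∂u = -6
∂V₁/∂v = 0
Scalar curl = -6
At (2, -2): -6.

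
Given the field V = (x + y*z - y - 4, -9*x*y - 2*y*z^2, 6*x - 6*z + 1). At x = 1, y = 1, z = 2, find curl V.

(8, -5, -10)

(∇×V)₁ = ∂V₃/∂y − ∂V₂/∂z = 4*y*z
(∇×V)₂ = ∂V₁/∂z − ∂V₃/∂x = y - 6
(∇×V)₃ = ∂V₂/∂x − ∂V₁/∂y = -9*y - z + 1
∇×V = (4*y*z, y - 6, -9*y - z + 1)
At (1, 1, 2): (8, -5, -10).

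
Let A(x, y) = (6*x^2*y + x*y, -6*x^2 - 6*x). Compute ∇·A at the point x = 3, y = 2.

∂A₁/∂x = 12*x*y + y
∂A₂/∂y = 0
∇·A = 12*x*y + y
At (3, 2): 74.

74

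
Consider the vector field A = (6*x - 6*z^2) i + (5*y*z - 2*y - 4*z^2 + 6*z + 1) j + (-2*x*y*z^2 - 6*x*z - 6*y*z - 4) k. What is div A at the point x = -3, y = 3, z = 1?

45

∂A₁/∂x = 6
∂A₂/∂y = 5*z - 2
∂A₃/∂z = -4*x*y*z - 6*x - 6*y
∇·A = -4*x*y*z - 6*x - 6*y + 5*z + 4
At (-3, 3, 1): 45.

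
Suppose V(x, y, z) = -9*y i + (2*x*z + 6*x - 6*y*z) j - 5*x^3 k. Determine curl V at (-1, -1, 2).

(-4, 15, 19)

(∇×V)₁ = ∂V₃/∂y − ∂V₂/∂z = -2*x + 6*y
(∇×V)₂ = ∂V₁/∂z − ∂V₃/∂x = 15*x^2
(∇×V)₃ = ∂V₂/∂x − ∂V₁/∂y = 2*z + 15
∇×V = (-2*x + 6*y, 15*x^2, 2*z + 15)
At (-1, -1, 2): (-4, 15, 19).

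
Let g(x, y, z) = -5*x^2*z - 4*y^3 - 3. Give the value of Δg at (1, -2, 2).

28

∂²g/∂x² = -10*z
∂²g/∂y² = -24*y
∂²g/∂z² = 0
∇²g = -24*y - 10*z
At (1, -2, 2): 28.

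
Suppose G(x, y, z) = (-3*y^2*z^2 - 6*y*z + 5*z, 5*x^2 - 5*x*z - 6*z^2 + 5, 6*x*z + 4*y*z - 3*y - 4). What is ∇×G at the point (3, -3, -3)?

(∇×G)₁ = ∂G₃/∂y − ∂G₂/∂z = 5*x + 16*z - 3
(∇×G)₂ = ∂G₁/∂z − ∂G₃/∂x = -6*y^2*z - 6*y - 6*z + 5
(∇×G)₃ = ∂G₂/∂x − ∂G₁/∂y = 10*x + 6*y*z^2 + z
∇×G = (5*x + 16*z - 3, -6*y^2*z - 6*y - 6*z + 5, 10*x + 6*y*z^2 + z)
At (3, -3, -3): (-36, 203, -135).

(-36, 203, -135)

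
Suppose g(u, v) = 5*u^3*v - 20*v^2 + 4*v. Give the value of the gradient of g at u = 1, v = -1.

(-15, 49)

∂g/∂u = 15*u^2*v
∂g/∂v = 5*u^3 - 40*v + 4
∇g = (15*u^2*v, 5*u^3 - 40*v + 4)
At (1, -1): (-15, 49).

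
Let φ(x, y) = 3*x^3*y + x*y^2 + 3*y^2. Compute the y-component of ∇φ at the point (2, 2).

44

(∇φ)_2 = ∂φ/∂y = 3*x^3 + 2*x*y + 6*y
At (2, 2): 44.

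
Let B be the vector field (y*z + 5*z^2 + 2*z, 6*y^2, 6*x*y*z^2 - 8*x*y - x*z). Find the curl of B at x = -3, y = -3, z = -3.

(-138, 104, 3)

(∇×B)₁ = ∂B₃/∂y − ∂B₂/∂z = 6*x*z^2 - 8*x
(∇×B)₂ = ∂B₁/∂z − ∂B₃/∂x = -6*y*z^2 + 9*y + 11*z + 2
(∇×B)₃ = ∂B₂/∂x − ∂B₁/∂y = -z
∇×B = (6*x*z^2 - 8*x, -6*y*z^2 + 9*y + 11*z + 2, -z)
At (-3, -3, -3): (-138, 104, 3).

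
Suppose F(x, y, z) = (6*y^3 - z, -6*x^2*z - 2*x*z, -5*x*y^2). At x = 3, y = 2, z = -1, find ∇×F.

(0, 19, -34)

(∇×F)₁ = ∂F₃/∂y − ∂F₂/∂z = 6*x^2 - 10*x*y + 2*x
(∇×F)₂ = ∂F₁/∂z − ∂F₃/∂x = 5*y^2 - 1
(∇×F)₃ = ∂F₂/∂x − ∂F₁/∂y = -12*x*z - 18*y^2 - 2*z
∇×F = (6*x^2 - 10*x*y + 2*x, 5*y^2 - 1, -12*x*z - 18*y^2 - 2*z)
At (3, 2, -1): (0, 19, -34).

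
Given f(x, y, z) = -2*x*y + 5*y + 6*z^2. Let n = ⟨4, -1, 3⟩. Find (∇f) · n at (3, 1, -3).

-115

∂f/∂x = -2*y
∂f/∂y = -2*x + 5
∂f/∂z = 12*z
∇f at (3, 1, -3) = (-2, -1, -36)
∇f · n = (-2)(4) + (-1)(-1) + (-36)(3) = -115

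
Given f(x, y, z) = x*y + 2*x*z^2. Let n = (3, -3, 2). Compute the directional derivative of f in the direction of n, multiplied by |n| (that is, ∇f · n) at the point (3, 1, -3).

∂f/∂x = y + 2*z^2
∂f/∂y = x
∂f/∂z = 4*x*z
∇f at (3, 1, -3) = (19, 3, -36)
∇f · n = (19)(3) + (3)(-3) + (-36)(2) = -24

-24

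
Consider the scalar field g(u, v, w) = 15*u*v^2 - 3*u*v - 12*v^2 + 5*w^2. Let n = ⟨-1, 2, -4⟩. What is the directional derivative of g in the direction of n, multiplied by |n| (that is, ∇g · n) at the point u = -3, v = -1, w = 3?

∂g/∂u = 15*v^2 - 3*v
∂g/∂v = 30*u*v - 3*u - 24*v
∂g/∂w = 10*w
∇g at (-3, -1, 3) = (18, 123, 30)
∇g · n = (18)(-1) + (123)(2) + (30)(-4) = 108

108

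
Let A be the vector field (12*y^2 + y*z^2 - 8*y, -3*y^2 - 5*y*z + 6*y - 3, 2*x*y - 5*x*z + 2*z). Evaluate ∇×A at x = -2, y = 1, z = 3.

(∇×A)₁ = ∂A₃/∂y − ∂A₂/∂z = 2*x + 5*y
(∇×A)₂ = ∂A₁/∂z − ∂A₃/∂x = 2*y*z - 2*y + 5*z
(∇×A)₃ = ∂A₂/∂x − ∂A₁/∂y = -24*y - z^2 + 8
∇×A = (2*x + 5*y, 2*y*z - 2*y + 5*z, -24*y - z^2 + 8)
At (-2, 1, 3): (1, 19, -25).

(1, 19, -25)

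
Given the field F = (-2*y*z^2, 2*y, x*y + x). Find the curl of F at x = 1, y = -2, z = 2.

(∇×F)₁ = ∂F₃/∂y − ∂F₂/∂z = x
(∇×F)₂ = ∂F₁/∂z − ∂F₃/∂x = -4*y*z - y - 1
(∇×F)₃ = ∂F₂/∂x − ∂F₁/∂y = 2*z^2
∇×F = (x, -4*y*z - y - 1, 2*z^2)
At (1, -2, 2): (1, 17, 8).

(1, 17, 8)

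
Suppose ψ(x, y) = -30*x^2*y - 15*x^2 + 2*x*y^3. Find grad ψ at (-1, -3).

(-204, -84)

∂ψ/∂x = -60*x*y - 30*x + 2*y^3
∂ψ/∂y = -30*x^2 + 6*x*y^2
∇ψ = (-60*x*y - 30*x + 2*y^3, -30*x^2 + 6*x*y^2)
At (-1, -3): (-204, -84).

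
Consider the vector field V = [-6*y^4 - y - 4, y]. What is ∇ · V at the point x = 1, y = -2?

1

∂V₁/∂x = 0
∂V₂/∂y = 1
∇·V = 1
At (1, -2): 1.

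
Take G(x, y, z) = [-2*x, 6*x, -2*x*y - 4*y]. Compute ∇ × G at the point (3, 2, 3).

(-10, 4, 6)

(∇×G)₁ = ∂G₃/∂y − ∂G₂/∂z = -2*x - 4
(∇×G)₂ = ∂G₁/∂z − ∂G₃/∂x = 2*y
(∇×G)₃ = ∂G₂/∂x − ∂G₁/∂y = 6
∇×G = (-2*x - 4, 2*y, 6)
At (3, 2, 3): (-10, 4, 6).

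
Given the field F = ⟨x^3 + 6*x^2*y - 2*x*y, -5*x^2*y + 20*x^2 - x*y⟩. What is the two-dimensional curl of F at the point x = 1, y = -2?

∂F₂/∂x = -10*x*y + 40*x - y
∂F₁/∂y = 6*x^2 - 2*x
Scalar curl = -6*x^2 - 10*x*y + 42*x - y
At (1, -2): 58.

58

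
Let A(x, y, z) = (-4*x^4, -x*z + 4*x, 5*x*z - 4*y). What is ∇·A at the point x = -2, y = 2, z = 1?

∂A₁/∂x = -16*x^3
∂A₂/∂y = 0
∂A₃/∂z = 5*x
∇·A = -16*x^3 + 5*x
At (-2, 2, 1): 118.

118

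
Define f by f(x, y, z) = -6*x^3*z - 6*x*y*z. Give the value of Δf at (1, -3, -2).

∂²f/∂x² = -36*x*z
∂²f/∂y² = 0
∂²f/∂z² = 0
∇²f = -36*x*z
At (1, -3, -2): 72.

72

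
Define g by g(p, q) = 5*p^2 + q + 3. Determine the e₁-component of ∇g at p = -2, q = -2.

-20

(∇g)_1 = ∂g/∂p = 10*p
At (-2, -2): -20.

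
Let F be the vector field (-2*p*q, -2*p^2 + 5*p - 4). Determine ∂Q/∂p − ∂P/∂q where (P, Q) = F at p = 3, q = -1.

∂F₂/∂p = -4*p + 5
∂F₁/∂q = -2*p
Scalar curl = -2*p + 5
At (3, -1): -1.

-1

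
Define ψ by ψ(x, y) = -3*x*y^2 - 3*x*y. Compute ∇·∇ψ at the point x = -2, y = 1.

∂²ψ/∂x² = 0
∂²ψ/∂y² = -6*x
∇²ψ = -6*x
At (-2, 1): 12.

12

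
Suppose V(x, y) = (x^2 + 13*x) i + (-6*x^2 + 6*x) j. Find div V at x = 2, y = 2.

∂V₁/∂x = 2*x + 13
∂V₂/∂y = 0
∇·V = 2*x + 13
At (2, 2): 17.

17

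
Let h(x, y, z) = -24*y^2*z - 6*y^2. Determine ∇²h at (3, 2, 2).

∂²h/∂x² = 0
∂²h/∂y² = -12*(4*z + 1)
∂²h/∂z² = 0
∇²h = -48*z - 12
At (3, 2, 2): -108.

-108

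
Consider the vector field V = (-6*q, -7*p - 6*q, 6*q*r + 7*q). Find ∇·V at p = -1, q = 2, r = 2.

6

∂V₁/∂p = 0
∂V₂/∂q = -6
∂V₃/∂r = 6*q
∇·V = 6*q - 6
At (-1, 2, 2): 6.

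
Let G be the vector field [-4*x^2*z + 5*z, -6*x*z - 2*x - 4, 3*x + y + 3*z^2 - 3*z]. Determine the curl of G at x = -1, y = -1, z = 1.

(∇×G)₁ = ∂G₃/∂y − ∂G₂/∂z = 6*x + 1
(∇×G)₂ = ∂G₁/∂z − ∂G₃/∂x = -4*x^2 + 2
(∇×G)₃ = ∂G₂/∂x − ∂G₁/∂y = -6*z - 2
∇×G = (6*x + 1, -4*x^2 + 2, -6*z - 2)
At (-1, -1, 1): (-5, -2, -8).

(-5, -2, -8)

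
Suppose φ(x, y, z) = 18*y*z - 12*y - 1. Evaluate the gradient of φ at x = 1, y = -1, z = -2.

(0, -48, -18)

∂φ/∂x = 0
∂φ/∂y = 18*z - 12
∂φ/∂z = 18*y
∇φ = (0, 18*z - 12, 18*y)
At (1, -1, -2): (0, -48, -18).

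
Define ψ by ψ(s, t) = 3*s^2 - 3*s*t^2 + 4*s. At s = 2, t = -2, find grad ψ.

∂ψ/∂s = 6*s - 3*t^2 + 4
∂ψ/∂t = -6*s*t
∇ψ = (6*s - 3*t^2 + 4, -6*s*t)
At (2, -2): (4, 24).

(4, 24)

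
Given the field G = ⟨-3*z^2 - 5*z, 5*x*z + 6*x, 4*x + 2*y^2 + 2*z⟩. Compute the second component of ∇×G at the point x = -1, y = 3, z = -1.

-3

(∇×G)_2 = ∂G₁/∂z − ∂G₃/∂x
= -6*z - 5 − (4)
= -6*z - 9
At (-1, 3, -1): -3.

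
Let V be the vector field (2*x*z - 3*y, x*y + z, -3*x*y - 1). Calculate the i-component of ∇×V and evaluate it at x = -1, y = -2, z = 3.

2

(∇×V)_1 = ∂V₃/∂y − ∂V₂/∂z
= -3*x − (1)
= -3*x - 1
At (-1, -2, 3): 2.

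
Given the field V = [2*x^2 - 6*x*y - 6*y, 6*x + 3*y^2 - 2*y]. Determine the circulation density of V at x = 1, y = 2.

18

∂V₂/∂x = 6
∂V₁/∂y = -6*x - 6
Scalar curl = 6*x + 12
At (1, 2): 18.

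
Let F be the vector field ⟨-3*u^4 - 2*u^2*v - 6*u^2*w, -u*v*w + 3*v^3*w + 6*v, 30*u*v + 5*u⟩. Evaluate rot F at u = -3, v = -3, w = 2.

(0, 31, 24)

(∇×F)₁ = ∂F₃/∂v − ∂F₂/∂w = u*v + 30*u - 3*v^3
(∇×F)₂ = ∂F₁/∂w − ∂F₃/∂u = -6*u^2 - 30*v - 5
(∇×F)₃ = ∂F₂/∂u − ∂F₁/∂v = 2*u^2 - v*w
∇×F = (u*v + 30*u - 3*v^3, -6*u^2 - 30*v - 5, 2*u^2 - v*w)
At (-3, -3, 2): (0, 31, 24).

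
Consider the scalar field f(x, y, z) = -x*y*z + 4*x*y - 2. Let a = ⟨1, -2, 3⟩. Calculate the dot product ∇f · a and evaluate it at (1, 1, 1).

∂f/∂x = -y*z + 4*y
∂f/∂y = -x*z + 4*x
∂f/∂z = -x*y
∇f at (1, 1, 1) = (3, 3, -1)
∇f · a = (3)(1) + (3)(-2) + (-1)(3) = -6

-6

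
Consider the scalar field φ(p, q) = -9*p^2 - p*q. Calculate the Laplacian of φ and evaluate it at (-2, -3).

-18

∂²φ/∂p² = -18
∂²φ/∂q² = 0
∇²φ = -18
At (-2, -3): -18.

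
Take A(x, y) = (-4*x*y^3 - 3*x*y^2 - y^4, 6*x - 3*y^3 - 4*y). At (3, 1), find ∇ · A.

∂A₁/∂x = -4*y^3 - 3*y^2
∂A₂/∂y = -9*y^2 - 4
∇·A = -4*y^3 - 12*y^2 - 4
At (3, 1): -20.

-20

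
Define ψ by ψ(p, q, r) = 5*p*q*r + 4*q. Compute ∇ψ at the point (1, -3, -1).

(15, -1, -15)

∂ψ/∂p = 5*q*r
∂ψ/∂q = 5*p*r + 4
∂ψ/∂r = 5*p*q
∇ψ = (5*q*r, 5*p*r + 4, 5*p*q)
At (1, -3, -1): (15, -1, -15).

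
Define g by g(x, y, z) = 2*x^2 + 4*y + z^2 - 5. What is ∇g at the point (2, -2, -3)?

(8, 4, -6)

∂g/∂x = 4*x
∂g/∂y = 4
∂g/∂z = 2*z
∇g = (4*x, 4, 2*z)
At (2, -2, -3): (8, 4, -6).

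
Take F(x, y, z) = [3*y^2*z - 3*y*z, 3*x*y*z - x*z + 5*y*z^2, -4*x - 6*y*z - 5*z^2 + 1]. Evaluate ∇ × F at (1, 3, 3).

(-116, 22, -21)

(∇×F)₁ = ∂F₃/∂y − ∂F₂/∂z = -3*x*y + x - 10*y*z - 6*z
(∇×F)₂ = ∂F₁/∂z − ∂F₃/∂x = 3*y^2 - 3*y + 4
(∇×F)₃ = ∂F₂/∂x − ∂F₁/∂y = -3*y*z + 2*z
∇×F = (-3*x*y + x - 10*y*z - 6*z, 3*y^2 - 3*y + 4, -3*y*z + 2*z)
At (1, 3, 3): (-116, 22, -21).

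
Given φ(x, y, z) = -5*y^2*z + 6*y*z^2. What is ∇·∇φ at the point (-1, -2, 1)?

-34

∂²φ/∂x² = 0
∂²φ/∂y² = -10*z
∂²φ/∂z² = 12*y
∇²φ = 12*y - 10*z
At (-1, -2, 1): -34.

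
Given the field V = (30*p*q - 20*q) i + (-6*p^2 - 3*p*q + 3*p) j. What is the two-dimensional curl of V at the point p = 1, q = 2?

-25

∂V₂/∂p = -12*p - 3*q + 3
∂V₁/∂q = 30*p - 20
Scalar curl = -42*p - 3*q + 23
At (1, 2): -25.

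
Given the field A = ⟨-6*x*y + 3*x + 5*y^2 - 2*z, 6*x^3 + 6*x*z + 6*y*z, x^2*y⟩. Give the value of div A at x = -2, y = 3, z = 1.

∂A₁/∂x = -6*y + 3
∂A₂/∂y = 6*z
∂A₃/∂z = 0
∇·A = -6*y + 6*z + 3
At (-2, 3, 1): -9.

-9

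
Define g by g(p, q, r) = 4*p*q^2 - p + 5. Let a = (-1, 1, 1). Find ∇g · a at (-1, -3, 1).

-11

∂g/∂p = 4*q^2 - 1
∂g/∂q = 8*p*q
∂g/∂r = 0
∇g at (-1, -3, 1) = (35, 24, 0)
∇g · a = (35)(-1) + (24)(1) + (0)(1) = -11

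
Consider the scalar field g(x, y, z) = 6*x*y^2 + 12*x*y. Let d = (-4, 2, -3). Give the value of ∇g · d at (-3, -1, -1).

∂g/∂x = 6*y^2 + 12*y
∂g/∂y = 12*x*y + 12*x
∂g/∂z = 0
∇g at (-3, -1, -1) = (-6, 0, 0)
∇g · d = (-6)(-4) + (0)(2) + (0)(-3) = 24

24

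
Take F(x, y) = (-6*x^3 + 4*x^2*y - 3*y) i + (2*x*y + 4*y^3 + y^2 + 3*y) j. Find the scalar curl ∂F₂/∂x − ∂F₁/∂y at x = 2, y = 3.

∂F₂/∂x = 2*y
∂F₁/∂y = 4*x^2 - 3
Scalar curl = -4*x^2 + 2*y + 3
At (2, 3): -7.

-7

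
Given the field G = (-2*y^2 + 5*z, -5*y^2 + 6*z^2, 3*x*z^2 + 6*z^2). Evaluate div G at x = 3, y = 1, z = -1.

-40

∂G₁/∂x = 0
∂G₂/∂y = -10*y
∂G₃/∂z = 6*x*z + 12*z
∇·G = 6*x*z - 10*y + 12*z
At (3, 1, -1): -40.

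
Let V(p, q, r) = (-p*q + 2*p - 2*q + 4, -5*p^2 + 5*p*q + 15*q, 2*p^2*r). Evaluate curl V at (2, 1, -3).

(0, 24, -11)

(∇×V)₁ = ∂V₃/∂q − ∂V₂/∂r = 0
(∇×V)₂ = ∂V₁/∂r − ∂V₃/∂p = -4*p*r
(∇×V)₃ = ∂V₂/∂p − ∂V₁/∂q = -9*p + 5*q + 2
∇×V = (0, -4*p*r, -9*p + 5*q + 2)
At (2, 1, -3): (0, 24, -11).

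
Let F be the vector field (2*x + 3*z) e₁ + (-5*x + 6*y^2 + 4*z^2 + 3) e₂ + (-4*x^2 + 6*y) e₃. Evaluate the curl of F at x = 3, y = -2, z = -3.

(30, 27, -5)

(∇×F)₁ = ∂F₃/∂y − ∂F₂/∂z = -8*z + 6
(∇×F)₂ = ∂F₁/∂z − ∂F₃/∂x = 8*x + 3
(∇×F)₃ = ∂F₂/∂x − ∂F₁/∂y = -5
∇×F = (-8*z + 6, 8*x + 3, -5)
At (3, -2, -3): (30, 27, -5).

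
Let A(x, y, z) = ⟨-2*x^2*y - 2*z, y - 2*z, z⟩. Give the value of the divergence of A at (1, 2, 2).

∂A₁/∂x = -4*x*y
∂A₂/∂y = 1
∂A₃/∂z = 1
∇·A = -4*x*y + 2
At (1, 2, 2): -6.

-6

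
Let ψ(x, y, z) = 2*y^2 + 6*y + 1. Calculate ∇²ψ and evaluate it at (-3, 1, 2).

∂²ψ/∂x² = 0
∂²ψ/∂y² = 4
∂²ψ/∂z² = 0
∇²ψ = 4
At (-3, 1, 2): 4.

4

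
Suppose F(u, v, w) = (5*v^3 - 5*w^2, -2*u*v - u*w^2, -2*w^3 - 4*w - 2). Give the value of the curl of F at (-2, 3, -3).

(∇×F)₁ = ∂F₃/∂v − ∂F₂/∂w = 2*u*w
(∇×F)₂ = ∂F₁/∂w − ∂F₃/∂u = -10*w
(∇×F)₃ = ∂F₂/∂u − ∂F₁/∂v = -15*v^2 - 2*v - w^2
∇×F = (2*u*w, -10*w, -15*v^2 - 2*v - w^2)
At (-2, 3, -3): (12, 30, -150).

(12, 30, -150)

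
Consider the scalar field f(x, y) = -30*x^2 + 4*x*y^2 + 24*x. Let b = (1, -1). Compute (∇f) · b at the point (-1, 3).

144

∂f/∂x = -60*x + 4*y^2 + 24
∂f/∂y = 8*x*y
∇f at (-1, 3) = (120, -24)
∇f · b = (120)(1) + (-24)(-1) = 144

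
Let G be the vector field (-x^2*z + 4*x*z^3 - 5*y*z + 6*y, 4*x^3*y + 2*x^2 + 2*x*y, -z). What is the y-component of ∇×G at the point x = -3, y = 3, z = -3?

(∇×G)_2 = ∂G₁/∂z − ∂G₃/∂x
= -x^2 + 12*x*z^2 - 5*y − (0)
= -x^2 + 12*x*z^2 - 5*y
At (-3, 3, -3): -348.

-348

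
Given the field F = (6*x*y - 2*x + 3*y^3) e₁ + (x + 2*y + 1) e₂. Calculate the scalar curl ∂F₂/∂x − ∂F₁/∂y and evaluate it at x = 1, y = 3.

-86

∂F₂/∂x = 1
∂F₁/∂y = 6*x + 9*y^2
Scalar curl = -6*x - 9*y^2 + 1
At (1, 3): -86.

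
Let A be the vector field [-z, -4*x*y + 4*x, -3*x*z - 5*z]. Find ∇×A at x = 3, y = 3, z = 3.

(0, 8, -8)

(∇×A)₁ = ∂A₃/∂y − ∂A₂/∂z = 0
(∇×A)₂ = ∂A₁/∂z − ∂A₃/∂x = 3*z - 1
(∇×A)₃ = ∂A₂/∂x − ∂A₁/∂y = -4*y + 4
∇×A = (0, 3*z - 1, -4*y + 4)
At (3, 3, 3): (0, 8, -8).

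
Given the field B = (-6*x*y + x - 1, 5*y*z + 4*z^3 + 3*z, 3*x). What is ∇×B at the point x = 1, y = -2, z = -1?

(-5, -3, 6)

(∇×B)₁ = ∂B₃/∂y − ∂B₂/∂z = -5*y - 12*z^2 - 3
(∇×B)₂ = ∂B₁/∂z − ∂B₃/∂x = -3
(∇×B)₃ = ∂B₂/∂x − ∂B₁/∂y = 6*x
∇×B = (-5*y - 12*z^2 - 3, -3, 6*x)
At (1, -2, -1): (-5, -3, 6).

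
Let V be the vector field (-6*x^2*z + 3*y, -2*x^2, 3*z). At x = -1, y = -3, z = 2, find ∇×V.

(∇×V)₁ = ∂V₃/∂y − ∂V₂/∂z = 0
(∇×V)₂ = ∂V₁/∂z − ∂V₃/∂x = -6*x^2
(∇×V)₃ = ∂V₂/∂x − ∂V₁/∂y = -4*x - 3
∇×V = (0, -6*x^2, -4*x - 3)
At (-1, -3, 2): (0, -6, 1).

(0, -6, 1)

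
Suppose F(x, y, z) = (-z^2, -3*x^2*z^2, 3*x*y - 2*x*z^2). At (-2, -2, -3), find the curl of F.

(-78, 30, 108)

(∇×F)₁ = ∂F₃/∂y − ∂F₂/∂z = 6*x^2*z + 3*x
(∇×F)₂ = ∂F₁/∂z − ∂F₃/∂x = -3*y + 2*z^2 - 2*z
(∇×F)₃ = ∂F₂/∂x − ∂F₁/∂y = -6*x*z^2
∇×F = (6*x^2*z + 3*x, -3*y + 2*z^2 - 2*z, -6*x*z^2)
At (-2, -2, -3): (-78, 30, 108).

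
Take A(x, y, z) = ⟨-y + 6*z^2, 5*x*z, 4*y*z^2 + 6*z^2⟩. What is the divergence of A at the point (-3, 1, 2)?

∂A₁/∂x = 0
∂A₂/∂y = 0
∂A₃/∂z = 8*y*z + 12*z
∇·A = 8*y*z + 12*z
At (-3, 1, 2): 40.

40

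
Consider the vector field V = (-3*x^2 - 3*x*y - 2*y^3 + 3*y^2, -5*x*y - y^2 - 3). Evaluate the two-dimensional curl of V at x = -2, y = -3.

81

∂V₂/∂x = -5*y
∂V₁/∂y = -3*x - 6*y^2 + 6*y
Scalar curl = 3*x + 6*y^2 - 11*y
At (-2, -3): 81.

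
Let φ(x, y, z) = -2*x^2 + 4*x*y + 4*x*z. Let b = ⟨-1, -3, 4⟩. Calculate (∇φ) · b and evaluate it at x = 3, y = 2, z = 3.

∂φ/∂x = -4*x + 4*y + 4*z
∂φ/∂y = 4*x
∂φ/∂z = 4*x
∇φ at (3, 2, 3) = (8, 12, 12)
∇φ · b = (8)(-1) + (12)(-3) + (12)(4) = 4

4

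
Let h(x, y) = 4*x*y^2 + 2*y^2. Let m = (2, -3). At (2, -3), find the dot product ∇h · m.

252

∂h/∂x = 4*y^2
∂h/∂y = 8*x*y + 4*y
∇h at (2, -3) = (36, -60)
∇h · m = (36)(2) + (-60)(-3) = 252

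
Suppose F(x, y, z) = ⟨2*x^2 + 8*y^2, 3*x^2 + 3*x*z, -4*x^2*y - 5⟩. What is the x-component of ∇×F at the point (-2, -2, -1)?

-10

(∇×F)_1 = ∂F₃/∂y − ∂F₂/∂z
= -4*x^2 − (3*x)
= -4*x^2 - 3*x
At (-2, -2, -1): -10.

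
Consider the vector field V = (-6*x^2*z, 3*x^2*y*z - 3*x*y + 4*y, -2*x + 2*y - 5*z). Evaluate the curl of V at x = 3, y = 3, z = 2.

(∇×V)₁ = ∂V₃/∂y − ∂V₂/∂z = -3*x^2*y + 2
(∇×V)₂ = ∂V₁/∂z − ∂V₃/∂x = -6*x^2 + 2
(∇×V)₃ = ∂V₂/∂x − ∂V₁/∂y = 6*x*y*z - 3*y
∇×V = (-3*x^2*y + 2, -6*x^2 + 2, 6*x*y*z - 3*y)
At (3, 3, 2): (-79, -52, 99).

(-79, -52, 99)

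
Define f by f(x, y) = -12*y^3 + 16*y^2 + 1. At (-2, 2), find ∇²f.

-112

∂²f/∂x² = 0
∂²f/∂y² = 8*(-9*y + 4)
∇²f = -72*y + 32
At (-2, 2): -112.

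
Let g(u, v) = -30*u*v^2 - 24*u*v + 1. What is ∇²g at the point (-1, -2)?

∂²g/∂u² = 0
∂²g/∂v² = -60*u
∇²g = -60*u
At (-1, -2): 60.

60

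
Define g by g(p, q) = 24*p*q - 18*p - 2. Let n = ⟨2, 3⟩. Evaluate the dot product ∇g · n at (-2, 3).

-36

∂g/∂p = 24*q - 18
∂g/∂q = 24*p
∇g at (-2, 3) = (54, -48)
∇g · n = (54)(2) + (-48)(3) = -36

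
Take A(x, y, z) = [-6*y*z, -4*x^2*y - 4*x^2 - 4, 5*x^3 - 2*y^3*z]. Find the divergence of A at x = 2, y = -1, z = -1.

-14

∂A₁/∂x = 0
∂A₂/∂y = -4*x^2
∂A₃/∂z = -2*y^3
∇·A = -4*x^2 - 2*y^3
At (2, -1, -1): -14.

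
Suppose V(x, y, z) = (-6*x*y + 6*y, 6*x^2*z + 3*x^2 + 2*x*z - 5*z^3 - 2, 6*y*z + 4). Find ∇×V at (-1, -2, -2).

(44, 0, 2)

(∇×V)₁ = ∂V₃/∂y − ∂V₂/∂z = -6*x^2 - 2*x + 15*z^2 + 6*z
(∇×V)₂ = ∂V₁/∂z − ∂V₃/∂x = 0
(∇×V)₃ = ∂V₂/∂x − ∂V₁/∂y = 12*x*z + 12*x + 2*z - 6
∇×V = (-6*x^2 - 2*x + 15*z^2 + 6*z, 0, 12*x*z + 12*x + 2*z - 6)
At (-1, -2, -2): (44, 0, 2).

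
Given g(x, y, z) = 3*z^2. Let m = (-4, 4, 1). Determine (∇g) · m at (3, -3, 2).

12

∂g/∂x = 0
∂g/∂y = 0
∂g/∂z = 6*z
∇g at (3, -3, 2) = (0, 0, 12)
∇g · m = (0)(-4) + (0)(4) + (12)(1) = 12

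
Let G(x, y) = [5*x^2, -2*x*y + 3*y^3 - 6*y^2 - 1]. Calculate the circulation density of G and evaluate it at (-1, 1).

∂G₂/∂x = -2*y
∂G₁/∂y = 0
Scalar curl = -2*y
At (-1, 1): -2.

-2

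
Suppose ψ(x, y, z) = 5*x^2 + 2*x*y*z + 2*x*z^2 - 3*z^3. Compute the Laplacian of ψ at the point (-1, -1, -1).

24

∂²ψ/∂x² = 10
∂²ψ/∂y² = 0
∂²ψ/∂z² = 2*(2*x - 9*z)
∇²ψ = 4*x - 18*z + 10
At (-1, -1, -1): 24.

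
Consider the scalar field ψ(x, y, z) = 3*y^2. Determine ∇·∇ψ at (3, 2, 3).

6

∂²ψ/∂x² = 0
∂²ψ/∂y² = 6
∂²ψ/∂z² = 0
∇²ψ = 6
At (3, 2, 3): 6.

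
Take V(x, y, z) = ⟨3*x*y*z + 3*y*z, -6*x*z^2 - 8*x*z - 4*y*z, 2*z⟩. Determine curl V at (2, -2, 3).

(∇×V)₁ = ∂V₃/∂y − ∂V₂/∂z = 12*x*z + 8*x + 4*y
(∇×V)₂ = ∂V₁/∂z − ∂V₃/∂x = 3*x*y + 3*y
(∇×V)₃ = ∂V₂/∂x − ∂V₁/∂y = -3*x*z - 6*z^2 - 11*z
∇×V = (12*x*z + 8*x + 4*y, 3*x*y + 3*y, -3*x*z - 6*z^2 - 11*z)
At (2, -2, 3): (80, -18, -105).

(80, -18, -105)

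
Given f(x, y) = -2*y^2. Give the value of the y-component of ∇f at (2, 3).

(∇f)_2 = ∂f/∂y = -4*y
At (2, 3): -12.

-12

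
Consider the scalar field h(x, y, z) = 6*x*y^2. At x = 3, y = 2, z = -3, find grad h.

∂h/∂x = 6*y^2
∂h/∂y = 12*x*y
∂h/∂z = 0
∇h = (6*y^2, 12*x*y, 0)
At (3, 2, -3): (24, 72, 0).

(24, 72, 0)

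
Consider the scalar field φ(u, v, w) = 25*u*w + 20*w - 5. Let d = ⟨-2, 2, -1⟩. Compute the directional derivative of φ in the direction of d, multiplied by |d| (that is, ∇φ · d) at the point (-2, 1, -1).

80

∂φ/∂u = 25*w
∂φ/∂v = 0
∂φ/∂w = 25*u + 20
∇φ at (-2, 1, -1) = (-25, 0, -30)
∇φ · d = (-25)(-2) + (0)(2) + (-30)(-1) = 80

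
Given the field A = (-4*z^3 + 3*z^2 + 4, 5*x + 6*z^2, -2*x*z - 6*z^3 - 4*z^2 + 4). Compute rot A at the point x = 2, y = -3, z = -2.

(24, -64, 5)

(∇×A)₁ = ∂A₃/∂y − ∂A₂/∂z = -12*z
(∇×A)₂ = ∂A₁/∂z − ∂A₃/∂x = -12*z^2 + 8*z
(∇×A)₃ = ∂A₂/∂x − ∂A₁/∂y = 5
∇×A = (-12*z, -12*z^2 + 8*z, 5)
At (2, -3, -2): (24, -64, 5).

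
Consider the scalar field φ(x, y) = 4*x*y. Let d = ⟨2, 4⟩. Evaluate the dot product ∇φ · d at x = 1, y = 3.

40

∂φ/∂x = 4*y
∂φ/∂y = 4*x
∇φ at (1, 3) = (12, 4)
∇φ · d = (12)(2) + (4)(4) = 40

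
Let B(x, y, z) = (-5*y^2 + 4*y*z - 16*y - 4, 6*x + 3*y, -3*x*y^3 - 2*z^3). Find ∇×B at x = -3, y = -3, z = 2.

(243, -93, -16)

(∇×B)₁ = ∂B₃/∂y − ∂B₂/∂z = -9*x*y^2
(∇×B)₂ = ∂B₁/∂z − ∂B₃/∂x = 3*y^3 + 4*y
(∇×B)₃ = ∂B₂/∂x − ∂B₁/∂y = 10*y - 4*z + 22
∇×B = (-9*x*y^2, 3*y^3 + 4*y, 10*y - 4*z + 22)
At (-3, -3, 2): (243, -93, -16).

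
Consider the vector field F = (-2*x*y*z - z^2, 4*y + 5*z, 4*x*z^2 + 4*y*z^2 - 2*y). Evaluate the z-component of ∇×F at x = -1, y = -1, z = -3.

6

(∇×F)_3 = ∂F₂/∂x − ∂F₁/∂y
= 0 − (-2*x*z)
= 2*x*z
At (-1, -1, -3): 6.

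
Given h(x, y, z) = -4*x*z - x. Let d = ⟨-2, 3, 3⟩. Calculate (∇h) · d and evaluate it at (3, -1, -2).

∂h/∂x = -4*z - 1
∂h/∂y = 0
∂h/∂z = -4*x
∇h at (3, -1, -2) = (7, 0, -12)
∇h · d = (7)(-2) + (0)(3) + (-12)(3) = -50

-50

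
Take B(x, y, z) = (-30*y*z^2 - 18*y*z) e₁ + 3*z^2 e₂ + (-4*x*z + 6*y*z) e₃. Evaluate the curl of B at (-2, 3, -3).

(∇×B)₁ = ∂B₃/∂y − ∂B₂/∂z = 0
(∇×B)₂ = ∂B₁/∂z − ∂B₃/∂x = -60*y*z - 18*y + 4*z
(∇×B)₃ = ∂B₂/∂x − ∂B₁/∂y = 30*z^2 + 18*z
∇×B = (0, -60*y*z - 18*y + 4*z, 30*z^2 + 18*z)
At (-2, 3, -3): (0, 474, 216).

(0, 474, 216)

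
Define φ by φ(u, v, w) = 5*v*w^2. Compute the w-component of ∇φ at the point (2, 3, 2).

60

(∇φ)_3 = ∂φ/∂w = 10*v*w
At (2, 3, 2): 60.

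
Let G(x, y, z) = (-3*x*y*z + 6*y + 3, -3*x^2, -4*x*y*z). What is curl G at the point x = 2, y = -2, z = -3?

(24, 36, -36)

(∇×G)₁ = ∂G₃/∂y − ∂G₂/∂z = -4*x*z
(∇×G)₂ = ∂G₁/∂z − ∂G₃/∂x = -3*x*y + 4*y*z
(∇×G)₃ = ∂G₂/∂x − ∂G₁/∂y = 3*x*z - 6*x - 6
∇×G = (-4*x*z, -3*x*y + 4*y*z, 3*x*z - 6*x - 6)
At (2, -2, -3): (24, 36, -36).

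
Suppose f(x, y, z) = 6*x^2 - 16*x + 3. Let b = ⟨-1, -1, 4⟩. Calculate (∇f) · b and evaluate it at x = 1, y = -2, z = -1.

4

∂f/∂x = 12*x - 16
∂f/∂y = 0
∂f/∂z = 0
∇f at (1, -2, -1) = (-4, 0, 0)
∇f · b = (-4)(-1) + (0)(-1) + (0)(4) = 4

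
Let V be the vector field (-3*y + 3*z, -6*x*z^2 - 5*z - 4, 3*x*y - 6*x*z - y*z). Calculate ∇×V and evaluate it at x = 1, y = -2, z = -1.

(-3, 3, -3)

(∇×V)₁ = ∂V₃/∂y − ∂V₂/∂z = 12*x*z + 3*x - z + 5
(∇×V)₂ = ∂V₁/∂z − ∂V₃/∂x = -3*y + 6*z + 3
(∇×V)₃ = ∂V₂/∂x − ∂V₁/∂y = -6*z^2 + 3
∇×V = (12*x*z + 3*x - z + 5, -3*y + 6*z + 3, -6*z^2 + 3)
At (1, -2, -1): (-3, 3, -3).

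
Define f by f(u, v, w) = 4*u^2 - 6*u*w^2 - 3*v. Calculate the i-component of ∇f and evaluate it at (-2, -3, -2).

(∇f)_1 = ∂f/∂u = 8*u - 6*w^2
At (-2, -3, -2): -40.

-40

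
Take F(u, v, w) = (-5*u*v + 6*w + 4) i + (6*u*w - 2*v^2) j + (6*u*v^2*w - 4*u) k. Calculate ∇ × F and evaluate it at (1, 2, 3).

(66, -62, 23)

(∇×F)₁ = ∂F₃/∂v − ∂F₂/∂w = 12*u*v*w - 6*u
(∇×F)₂ = ∂F₁/∂w − ∂F₃/∂u = -6*v^2*w + 10
(∇×F)₃ = ∂F₂/∂u − ∂F₁/∂v = 5*u + 6*w
∇×F = (12*u*v*w - 6*u, -6*v^2*w + 10, 5*u + 6*w)
At (1, 2, 3): (66, -62, 23).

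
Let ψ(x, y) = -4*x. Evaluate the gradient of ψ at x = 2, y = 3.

∂ψ/∂x = -4
∂ψ/∂y = 0
∇ψ = (-4, 0)
At (2, 3): (-4, 0).

(-4, 0)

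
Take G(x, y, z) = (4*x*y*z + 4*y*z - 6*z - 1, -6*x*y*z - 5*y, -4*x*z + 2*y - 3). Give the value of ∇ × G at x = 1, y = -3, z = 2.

(∇×G)₁ = ∂G₃/∂y − ∂G₂/∂z = 6*x*y + 2
(∇×G)₂ = ∂G₁/∂z − ∂G₃/∂x = 4*x*y + 4*y + 4*z - 6
(∇×G)₃ = ∂G₂/∂x − ∂G₁/∂y = -4*x*z - 6*y*z - 4*z
∇×G = (6*x*y + 2, 4*x*y + 4*y + 4*z - 6, -4*x*z - 6*y*z - 4*z)
At (1, -3, 2): (-16, -22, 20).

(-16, -22, 20)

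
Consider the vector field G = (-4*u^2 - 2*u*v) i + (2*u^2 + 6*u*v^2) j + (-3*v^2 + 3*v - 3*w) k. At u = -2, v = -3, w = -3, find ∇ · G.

91

∂G₁/∂u = -8*u - 2*v
∂G₂/∂v = 12*u*v
∂G₃/∂w = -3
∇·G = 12*u*v - 8*u - 2*v - 3
At (-2, -3, -3): 91.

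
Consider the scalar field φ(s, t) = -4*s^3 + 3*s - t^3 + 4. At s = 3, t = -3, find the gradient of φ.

(-105, -27)

∂φ/∂s = -12*s^2 + 3
∂φ/∂t = -3*t^2
∇φ = (-12*s^2 + 3, -3*t^2)
At (3, -3): (-105, -27).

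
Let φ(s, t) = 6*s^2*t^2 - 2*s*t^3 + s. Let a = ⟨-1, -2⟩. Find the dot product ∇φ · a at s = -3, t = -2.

415

∂φ/∂s = 12*s*t^2 - 2*t^3 + 1
∂φ/∂t = 12*s^2*t - 6*s*t^2
∇φ at (-3, -2) = (-127, -144)
∇φ · a = (-127)(-1) + (-144)(-2) = 415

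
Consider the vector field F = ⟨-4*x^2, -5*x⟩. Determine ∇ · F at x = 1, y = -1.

-8

∂F₁/∂x = -8*x
∂F₂/∂y = 0
∇·F = -8*x
At (1, -1): -8.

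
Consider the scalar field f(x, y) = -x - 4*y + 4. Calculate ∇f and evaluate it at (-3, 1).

∂f/∂x = -1
∂f/∂y = -4
∇f = (-1, -4)
At (-3, 1): (-1, -4).

(-1, -4)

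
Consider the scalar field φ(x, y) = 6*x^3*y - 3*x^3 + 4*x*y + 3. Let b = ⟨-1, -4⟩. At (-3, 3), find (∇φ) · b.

∂φ/∂x = 18*x^2*y - 9*x^2 + 4*y
∂φ/∂y = 6*x^3 + 4*x
∇φ at (-3, 3) = (417, -174)
∇φ · b = (417)(-1) + (-174)(-4) = 279

279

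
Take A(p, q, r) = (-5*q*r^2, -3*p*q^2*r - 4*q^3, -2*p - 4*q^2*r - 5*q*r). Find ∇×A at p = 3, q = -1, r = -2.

(∇×A)₁ = ∂A₃/∂q − ∂A₂/∂r = 3*p*q^2 - 8*q*r - 5*r
(∇×A)₂ = ∂A₁/∂r − ∂A₃/∂p = -10*q*r + 2
(∇×A)₃ = ∂A₂/∂p − ∂A₁/∂q = -3*q^2*r + 5*r^2
∇×A = (3*p*q^2 - 8*q*r - 5*r, -10*q*r + 2, -3*q^2*r + 5*r^2)
At (3, -1, -2): (3, -18, 26).

(3, -18, 26)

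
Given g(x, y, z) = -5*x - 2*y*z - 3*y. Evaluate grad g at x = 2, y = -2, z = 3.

∂g/∂x = -5
∂g/∂y = -2*z - 3
∂g/∂z = -2*y
∇g = (-5, -2*z - 3, -2*y)
At (2, -2, 3): (-5, -9, 4).

(-5, -9, 4)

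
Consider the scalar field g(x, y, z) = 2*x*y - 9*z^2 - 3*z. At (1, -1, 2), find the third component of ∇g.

-39

(∇g)_3 = ∂g/∂z = -18*z - 3
At (1, -1, 2): -39.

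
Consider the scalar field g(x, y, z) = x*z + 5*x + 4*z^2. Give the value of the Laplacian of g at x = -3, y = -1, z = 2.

∂²g/∂x² = 0
∂²g/∂y² = 0
∂²g/∂z² = 8
∇²g = 8
At (-3, -1, 2): 8.

8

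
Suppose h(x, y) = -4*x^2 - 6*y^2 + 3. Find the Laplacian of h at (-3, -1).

-20

∂²h/∂x² = -8
∂²h/∂y² = -12
∇²h = -20
At (-3, -1): -20.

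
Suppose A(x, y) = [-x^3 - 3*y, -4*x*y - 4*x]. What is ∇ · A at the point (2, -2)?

∂A₁/∂x = -3*x^2
∂A₂/∂y = -4*x
∇·A = -3*x^2 - 4*x
At (2, -2): -20.

-20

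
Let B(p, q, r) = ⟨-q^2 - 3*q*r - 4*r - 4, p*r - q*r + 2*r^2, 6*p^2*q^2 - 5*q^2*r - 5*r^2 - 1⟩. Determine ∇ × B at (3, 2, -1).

(∇×B)₁ = ∂B₃/∂q − ∂B₂/∂r = 12*p^2*q - p - 10*q*r + q - 4*r
(∇×B)₂ = ∂B₁/∂r − ∂B₃/∂p = -12*p*q^2 - 3*q - 4
(∇×B)₃ = ∂B₂/∂p − ∂B₁/∂q = 2*q + 4*r
∇×B = (12*p^2*q - p - 10*q*r + q - 4*r, -12*p*q^2 - 3*q - 4, 2*q + 4*r)
At (3, 2, -1): (239, -154, 0).

(239, -154, 0)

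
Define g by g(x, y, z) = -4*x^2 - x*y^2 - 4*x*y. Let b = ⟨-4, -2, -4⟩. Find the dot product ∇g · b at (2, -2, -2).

48

∂g/∂x = -8*x - y^2 - 4*y
∂g/∂y = -2*x*y - 4*x
∂g/∂z = 0
∇g at (2, -2, -2) = (-12, 0, 0)
∇g · b = (-12)(-4) + (0)(-2) + (0)(-4) = 48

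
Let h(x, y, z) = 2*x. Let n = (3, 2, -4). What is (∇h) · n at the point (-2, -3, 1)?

6

∂h/∂x = 2
∂h/∂y = 0
∂h/∂z = 0
∇h at (-2, -3, 1) = (2, 0, 0)
∇h · n = (2)(3) + (0)(2) + (0)(-4) = 6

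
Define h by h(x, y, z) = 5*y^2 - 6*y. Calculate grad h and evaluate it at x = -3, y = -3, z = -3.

(0, -36, 0)

∂h/∂x = 0
∂h/∂y = 10*y - 6
∂h/∂z = 0
∇h = (0, 10*y - 6, 0)
At (-3, -3, -3): (0, -36, 0).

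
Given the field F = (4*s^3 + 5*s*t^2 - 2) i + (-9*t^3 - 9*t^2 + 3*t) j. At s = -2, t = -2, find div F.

-1

∂F₁/∂s = 12*s^2 + 5*t^2
∂F₂/∂t = -27*t^2 - 18*t + 3
∇·F = 12*s^2 - 22*t^2 - 18*t + 3
At (-2, -2): -1.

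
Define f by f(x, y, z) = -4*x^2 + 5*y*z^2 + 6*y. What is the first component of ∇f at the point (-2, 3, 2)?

16

(∇f)_1 = ∂f/∂x = -8*x
At (-2, 3, 2): 16.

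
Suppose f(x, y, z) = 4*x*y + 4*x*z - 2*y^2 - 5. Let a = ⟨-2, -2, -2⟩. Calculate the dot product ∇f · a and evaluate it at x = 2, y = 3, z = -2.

∂f/∂x = 4*y + 4*z
∂f/∂y = 4*x - 4*y
∂f/∂z = 4*x
∇f at (2, 3, -2) = (4, -4, 8)
∇f · a = (4)(-2) + (-4)(-2) + (8)(-2) = -16

-16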